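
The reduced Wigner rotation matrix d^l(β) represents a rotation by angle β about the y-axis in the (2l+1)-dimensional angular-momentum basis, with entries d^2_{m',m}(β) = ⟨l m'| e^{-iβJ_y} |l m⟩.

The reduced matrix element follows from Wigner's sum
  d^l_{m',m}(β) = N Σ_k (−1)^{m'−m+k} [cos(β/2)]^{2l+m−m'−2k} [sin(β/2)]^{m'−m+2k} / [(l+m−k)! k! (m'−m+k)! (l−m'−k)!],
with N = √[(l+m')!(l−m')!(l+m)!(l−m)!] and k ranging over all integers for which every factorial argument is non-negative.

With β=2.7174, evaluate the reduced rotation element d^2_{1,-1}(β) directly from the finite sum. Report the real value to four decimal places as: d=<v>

d^2_{1,-1}(β=2.7174) via Wigner's sum:
c=cos(2.7174/2)=0.210510, s=sin(2.7174/2)=0.977592; N=√[6·1·1·6]=6.000000
Admissible k: 0..1 (factorial args all ≥0)
  k=0: (−1)^2·6.0000/(2)·0.2105^2·0.9776^2 = +0.127052
  k=1: (−1)^3·6.0000/(6)·0.2105^0·0.9776^4 = -0.913335
d^2_{1,-1}(2.7174) = +0.127052 -0.913335 = -0.786283

d=-0.7863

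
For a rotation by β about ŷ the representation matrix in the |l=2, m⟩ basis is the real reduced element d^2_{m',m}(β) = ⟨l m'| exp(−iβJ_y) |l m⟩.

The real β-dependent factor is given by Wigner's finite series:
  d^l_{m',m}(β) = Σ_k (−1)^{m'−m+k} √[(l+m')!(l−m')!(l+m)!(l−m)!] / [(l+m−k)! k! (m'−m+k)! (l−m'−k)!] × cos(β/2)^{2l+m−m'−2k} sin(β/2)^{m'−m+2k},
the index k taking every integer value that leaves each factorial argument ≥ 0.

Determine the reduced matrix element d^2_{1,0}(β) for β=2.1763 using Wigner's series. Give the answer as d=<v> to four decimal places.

d=0.5732

d^2_{1,0}(β=2.1763) via Wigner's sum:
c=cos(2.1763/2)=0.464125, s=sin(2.1763/2)=0.885770; N=√[6·1·2·2]=4.898979
The bounds max(0,m−m')=0 and min(l+m,l−m')=1 give 2 terms
  k=0: (−1)^1·4.8990/(2)·0.4641^3·0.8858^1 = -0.216921
  k=1: (−1)^2·4.8990/(2)·0.4641^1·0.8858^3 = +0.790084
d^2_{1,0}(2.1763) = -0.216921 +0.790084 = +0.573163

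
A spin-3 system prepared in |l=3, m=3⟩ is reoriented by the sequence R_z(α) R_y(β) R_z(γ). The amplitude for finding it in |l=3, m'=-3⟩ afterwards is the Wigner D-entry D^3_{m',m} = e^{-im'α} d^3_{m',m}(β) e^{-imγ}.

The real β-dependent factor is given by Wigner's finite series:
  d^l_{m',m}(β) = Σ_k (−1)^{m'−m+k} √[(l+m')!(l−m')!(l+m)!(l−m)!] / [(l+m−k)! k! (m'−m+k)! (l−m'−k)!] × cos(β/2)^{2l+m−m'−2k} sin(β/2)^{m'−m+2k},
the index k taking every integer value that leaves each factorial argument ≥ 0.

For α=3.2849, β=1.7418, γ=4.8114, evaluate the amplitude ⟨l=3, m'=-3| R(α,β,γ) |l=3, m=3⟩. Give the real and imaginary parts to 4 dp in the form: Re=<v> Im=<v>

D^3_{-3,3}(3.2849,1.7418,4.8114) = e^{-i·-3·3.2849}·d^3_{-3,3}(1.7418)·e^{-i·3·4.8114}. Compute d first:
With c≡cos(β/2)=0.644138 and s≡sin(β/2)=0.764909, N=[1·720·720·1]^{1/2}=720.000000
k: max(0,(3)−(-3))=6 … min(3+(3),3−(-3))=6
  k=6: (−1)^0·720.0000/(720)·0.6441^0·0.7649^6 = +0.200290
d^3_{-3,3}(1.7418) = +0.200290
Attach z-rotation phases: D = e^{-i(-3)(3.2849)}·(+0.200290)·e^{-i(3)(4.8114)} = -0.026538+0.198524i

Re=-0.0265 Im=0.1985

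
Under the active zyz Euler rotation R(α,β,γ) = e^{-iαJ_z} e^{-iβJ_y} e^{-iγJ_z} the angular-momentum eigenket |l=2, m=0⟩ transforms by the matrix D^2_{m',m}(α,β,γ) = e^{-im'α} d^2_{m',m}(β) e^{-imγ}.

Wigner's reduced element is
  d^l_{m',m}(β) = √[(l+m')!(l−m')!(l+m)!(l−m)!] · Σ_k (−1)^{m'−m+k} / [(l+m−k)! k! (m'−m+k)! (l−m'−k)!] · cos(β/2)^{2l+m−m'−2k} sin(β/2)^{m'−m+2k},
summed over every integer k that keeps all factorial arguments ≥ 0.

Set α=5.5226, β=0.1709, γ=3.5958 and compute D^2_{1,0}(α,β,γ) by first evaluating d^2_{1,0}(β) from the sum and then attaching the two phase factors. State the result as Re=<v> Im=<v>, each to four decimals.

D^2_{1,0}(5.5226,0.1709,3.5958) = e^{-i·1·5.5226}·d^2_{1,0}(0.1709)·e^{-i·0·3.5958}. Compute d first:
c=cos(0.1709/2)=0.996351, s=sin(0.1709/2)=0.085346; N=√[6·1·2·2]=4.898979
k: max(0,(0)−(1))=0 … min(2+(0),2−(1))=1
  k=0: (−1)^1·4.8990/(2)·0.9964^3·0.0853^1 = -0.206774
  k=1: (−1)^2·4.8990/(2)·0.9964^1·0.0853^3 = +0.001517
d^2_{1,0}(0.1709) = -0.206774 +0.001517 = -0.205257
D = (+0.724433+0.689346i)·(-0.205257)·(+1.000000+0.000000i) = -0.148695-0.141493i

Re=-0.1487 Im=-0.1415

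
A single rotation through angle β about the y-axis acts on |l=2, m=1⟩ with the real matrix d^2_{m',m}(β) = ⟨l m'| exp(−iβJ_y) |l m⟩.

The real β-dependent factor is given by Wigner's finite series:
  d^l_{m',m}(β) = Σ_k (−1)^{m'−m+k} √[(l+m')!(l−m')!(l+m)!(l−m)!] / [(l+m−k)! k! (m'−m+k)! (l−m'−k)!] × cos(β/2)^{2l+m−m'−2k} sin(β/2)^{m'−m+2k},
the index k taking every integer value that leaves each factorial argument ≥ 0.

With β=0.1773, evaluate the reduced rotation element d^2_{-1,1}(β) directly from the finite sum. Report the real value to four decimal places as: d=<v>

d^2_{-1,1}(β=0.1773) via Wigner's sum:
With c≡cos(β/2)=0.996073 and s≡sin(β/2)=0.088534, N=[1·6·6·1]^{1/2}=6.000000
k∈{2,3} keeps every argument non-negative
  k=2: (−1)^0·6.0000/(2)·0.9961^2·0.0885^2 = +0.023330
  k=3: (−1)^1·6.0000/(6)·0.9961^0·0.0885^4 = -0.000061
d^2_{-1,1}(0.1773) = +0.023330 -0.000061 = +0.023269

d=0.0233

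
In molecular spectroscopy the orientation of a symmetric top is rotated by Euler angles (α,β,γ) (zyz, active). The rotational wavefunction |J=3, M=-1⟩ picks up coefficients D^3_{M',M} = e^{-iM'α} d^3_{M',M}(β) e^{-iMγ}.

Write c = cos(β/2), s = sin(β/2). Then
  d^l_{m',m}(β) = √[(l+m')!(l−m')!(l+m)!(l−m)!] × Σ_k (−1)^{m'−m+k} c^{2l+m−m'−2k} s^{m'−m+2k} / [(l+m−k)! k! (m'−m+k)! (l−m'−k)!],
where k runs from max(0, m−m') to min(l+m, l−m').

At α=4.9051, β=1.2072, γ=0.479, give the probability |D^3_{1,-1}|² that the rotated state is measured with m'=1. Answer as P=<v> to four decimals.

P=0.1287

Split into d^3_{1,-1}(β=1.2072) × two z-phases.
c=cos(1.2072/2)=0.823298, s=sin(1.2072/2)=0.567610; N=√[24·2·2·24]=48.000000
k∈{0,1,2} keeps every argument non-negative
  k=0: (−1)^2·48.0000/(8)·0.8233^4·0.5676^2 = +0.888134
  k=1: (−1)^3·48.0000/(6)·0.8233^2·0.5676^4 = -0.562864
  k=2: (−1)^4·48.0000/(48)·0.8233^0·0.5676^6 = +0.033443
d^3_{1,-1}(1.2072) = +0.888134 -0.562864 +0.033443 = +0.358712
|D^3_{1,-1}|² = |d^3_{1,-1}(β)|² = (+0.358712)² = 0.128675 (the z-rotation phases have unit modulus)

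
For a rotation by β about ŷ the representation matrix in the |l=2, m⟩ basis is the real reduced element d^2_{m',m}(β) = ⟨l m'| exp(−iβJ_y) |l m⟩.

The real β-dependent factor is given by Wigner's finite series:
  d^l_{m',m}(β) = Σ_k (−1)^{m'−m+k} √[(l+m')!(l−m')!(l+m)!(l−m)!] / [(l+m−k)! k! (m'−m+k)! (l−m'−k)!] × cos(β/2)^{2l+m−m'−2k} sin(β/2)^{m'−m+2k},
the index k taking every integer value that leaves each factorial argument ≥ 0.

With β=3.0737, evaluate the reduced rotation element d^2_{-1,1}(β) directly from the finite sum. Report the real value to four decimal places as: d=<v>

d=-0.9942

d^2_{-1,1}(β=3.0737) via Wigner's sum:
Half-angle: c=0.033940, s=0.999424. N=√(1·6·6·1)=6.000000
Admissible k: 2..3 (factorial args all ≥0)
  k=2: (−1)^0·6.0000/(2)·0.0339^2·0.9994^2 = +0.003452
  k=3: (−1)^1·6.0000/(6)·0.0339^0·0.9994^4 = -0.997698
d^2_{-1,1}(3.0737) = +0.003452 -0.997698 = -0.994246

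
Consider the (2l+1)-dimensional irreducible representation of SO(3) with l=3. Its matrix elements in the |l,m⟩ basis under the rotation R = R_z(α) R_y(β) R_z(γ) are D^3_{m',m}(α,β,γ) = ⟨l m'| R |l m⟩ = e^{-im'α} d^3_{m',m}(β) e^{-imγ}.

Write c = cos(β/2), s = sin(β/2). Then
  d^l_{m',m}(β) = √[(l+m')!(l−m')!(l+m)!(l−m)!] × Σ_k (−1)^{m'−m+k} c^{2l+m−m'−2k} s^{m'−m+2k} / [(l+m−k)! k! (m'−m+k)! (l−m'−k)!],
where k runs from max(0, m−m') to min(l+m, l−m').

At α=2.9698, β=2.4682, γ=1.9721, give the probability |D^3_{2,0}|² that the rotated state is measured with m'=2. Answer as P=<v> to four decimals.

D^3_{2,0}(2.9698,2.4682,1.9721) = e^{-i·2·2.9698}·d^3_{2,0}(2.4682)·e^{-i·0·1.9721}. Compute d first:
Half-angle: c=0.330371, s=0.943851. N=√(120·1·6·6)=65.726707
Admissible k: 0..1 (factorial args all ≥0)
  k=0: (−1)^2·65.7267/(12)·0.3304^4·0.9439^2 = +0.058126
  k=1: (−1)^3·65.7267/(12)·0.3304^2·0.9439^4 = -0.474436
d^3_{2,0}(2.4682) = +0.058126 -0.474436 = -0.416310
|D^3_{2,0}|² = |d^3_{2,0}(β)|² = (-0.416310)² = 0.173314 (the z-rotation phases have unit modulus)

P=0.1733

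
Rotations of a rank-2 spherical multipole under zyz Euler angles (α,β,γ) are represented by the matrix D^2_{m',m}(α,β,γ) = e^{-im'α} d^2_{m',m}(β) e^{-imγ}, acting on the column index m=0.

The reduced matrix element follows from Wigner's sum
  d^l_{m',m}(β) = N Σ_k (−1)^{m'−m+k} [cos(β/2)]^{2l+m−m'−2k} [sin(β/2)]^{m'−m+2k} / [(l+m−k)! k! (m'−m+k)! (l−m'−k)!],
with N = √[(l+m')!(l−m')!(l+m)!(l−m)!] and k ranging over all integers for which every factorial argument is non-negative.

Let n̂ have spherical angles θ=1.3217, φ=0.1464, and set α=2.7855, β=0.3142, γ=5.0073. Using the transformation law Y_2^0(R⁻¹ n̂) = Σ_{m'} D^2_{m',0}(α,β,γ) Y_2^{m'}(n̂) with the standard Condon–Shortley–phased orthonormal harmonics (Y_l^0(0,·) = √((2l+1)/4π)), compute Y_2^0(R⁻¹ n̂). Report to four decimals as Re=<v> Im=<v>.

Re=-0.3146 Im=0.0000

Need the full column D^2_{m',0} for m'=−2..2 at α=2.7855, β=0.3142, γ=5.0073.
cos(β/2)=0.987685, sin(β/2)=0.156455
d^2_{-2,0}: single k=2 term ⇒ +0.058491;  D = +0.044274-0.038223i
d^2_{-1,0}: k∈[1..2] ⇒ +0.369249 -0.009265 = +0.359984;  D = -0.337401+0.125496i
d^2_{0,0}: k∈[0..2] ⇒ +0.951643 -0.095515 +0.000599 = +0.856727;  D = +0.856727+0.000000i
d^2_{1,0}: k∈[0..1] ⇒ -0.369249 +0.009265 = -0.359984;  D = +0.337401+0.125496i
d^2_{2,0}: single k=0 term ⇒ +0.058491;  D = +0.044274+0.038223i
Y_2^{m'}(θ=1.3217,φ=0.1464) and Σ D·Y over m':
  (+0.0443-0.0382i)·(+0.3474-0.1047i)  (-0.3374+0.1255i)·(+0.1826-0.0269i)  (+0.8567+0.0000i)·(-0.2579+0.0000i)  (+0.3374+0.1255i)·(-0.1826-0.0269i)  (+0.0443+0.0382i)·(+0.3474+0.1047i)
Y_2^0(R⁻¹ n̂) = -0.314648+0.000000i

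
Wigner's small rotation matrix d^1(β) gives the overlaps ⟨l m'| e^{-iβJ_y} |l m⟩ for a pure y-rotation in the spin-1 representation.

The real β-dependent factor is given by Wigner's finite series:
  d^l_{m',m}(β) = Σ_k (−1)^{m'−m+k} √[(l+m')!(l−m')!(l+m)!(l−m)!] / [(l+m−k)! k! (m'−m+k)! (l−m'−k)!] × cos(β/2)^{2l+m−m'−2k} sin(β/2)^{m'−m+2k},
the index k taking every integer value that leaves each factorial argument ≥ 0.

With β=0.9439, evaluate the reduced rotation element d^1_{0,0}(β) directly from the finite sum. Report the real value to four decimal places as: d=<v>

d^1_{0,0}(β=0.9439) via Wigner's sum:
c=cos(0.9439/2)=0.890683, s=sin(0.9439/2)=0.454624; N=√[1·1·1·1]=1.000000
k: max(0,(0)−(0))=0 … min(1+(0),1−(0))=1
  k=0: (−1)^0·1.0000/(1)·0.8907^2·0.4546^0 = +0.793317
  k=1: (−1)^1·1.0000/(1)·0.8907^0·0.4546^2 = -0.206683
d^1_{0,0}(0.9439) = +0.793317 -0.206683 = +0.586634

d=0.5866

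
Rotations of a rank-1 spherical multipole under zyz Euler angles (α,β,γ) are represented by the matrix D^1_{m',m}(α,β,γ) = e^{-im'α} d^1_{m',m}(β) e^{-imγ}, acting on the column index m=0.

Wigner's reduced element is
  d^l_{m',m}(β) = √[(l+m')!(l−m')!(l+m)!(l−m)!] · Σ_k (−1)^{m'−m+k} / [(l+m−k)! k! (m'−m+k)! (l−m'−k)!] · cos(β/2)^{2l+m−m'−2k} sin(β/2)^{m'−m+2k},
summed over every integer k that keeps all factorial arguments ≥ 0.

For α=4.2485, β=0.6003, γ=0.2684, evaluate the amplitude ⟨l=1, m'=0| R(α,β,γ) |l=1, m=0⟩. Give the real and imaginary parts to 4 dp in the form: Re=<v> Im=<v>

First d^1_{0,0}(β=0.6003), then the phase factors e^{-i(0)α} and e^{-i(0)γ}:
c=cos(0.6003/2)=0.955292, s=sin(0.6003/2)=0.295664; N=√[1·1·1·1]=1.000000
The bounds max(0,m−m')=0 and min(l+m,l−m')=1 give 2 terms
  k=0: (−1)^0·1.0000/(1)·0.9553^2·0.2957^0 = +0.912583
  k=1: (−1)^1·1.0000/(1)·0.9553^0·0.2957^2 = -0.087417
d^1_{0,0}(0.6003) = +0.912583 -0.087417 = +0.825166
Attach z-rotation phases: D = e^{-i(0)(4.2485)}·(+0.825166)·e^{-i(0)(0.2684)} = +0.825166+0.000000i

Re=0.8252 Im=0.0000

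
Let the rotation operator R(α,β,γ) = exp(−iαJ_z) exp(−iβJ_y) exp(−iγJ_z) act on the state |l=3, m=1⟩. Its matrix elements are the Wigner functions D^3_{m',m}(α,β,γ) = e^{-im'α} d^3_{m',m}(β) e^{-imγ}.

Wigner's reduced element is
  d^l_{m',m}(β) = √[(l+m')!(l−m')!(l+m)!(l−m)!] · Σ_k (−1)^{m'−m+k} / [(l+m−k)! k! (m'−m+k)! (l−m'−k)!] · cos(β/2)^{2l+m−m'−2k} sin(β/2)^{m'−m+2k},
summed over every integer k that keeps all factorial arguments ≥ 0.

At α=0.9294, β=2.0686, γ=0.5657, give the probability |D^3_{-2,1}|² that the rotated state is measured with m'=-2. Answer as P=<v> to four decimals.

P=0.0493

D^3_{-2,1}(0.9294,2.0686,0.5657) = e^{-i·-2·0.9294}·d^3_{-2,1}(2.0686)·e^{-i·1·0.5657}. Compute d first:
With c≡cos(β/2)=0.511128 and s≡sin(β/2)=0.859505, N=[1·120·24·2]^{1/2}=75.894664
k∈{3,4} keeps every argument non-negative
  k=3: (−1)^0·75.8947/(12)·0.5111^3·0.8595^3 = +0.536245
  k=4: (−1)^1·75.8947/(24)·0.5111^1·0.8595^5 = -0.758178
d^3_{-2,1}(2.0686) = +0.536245 -0.758178 = -0.221933
|D^3_{-2,1}|² = |d^3_{-2,1}(β)|² = (-0.221933)² = 0.049254 (the z-rotation phases have unit modulus)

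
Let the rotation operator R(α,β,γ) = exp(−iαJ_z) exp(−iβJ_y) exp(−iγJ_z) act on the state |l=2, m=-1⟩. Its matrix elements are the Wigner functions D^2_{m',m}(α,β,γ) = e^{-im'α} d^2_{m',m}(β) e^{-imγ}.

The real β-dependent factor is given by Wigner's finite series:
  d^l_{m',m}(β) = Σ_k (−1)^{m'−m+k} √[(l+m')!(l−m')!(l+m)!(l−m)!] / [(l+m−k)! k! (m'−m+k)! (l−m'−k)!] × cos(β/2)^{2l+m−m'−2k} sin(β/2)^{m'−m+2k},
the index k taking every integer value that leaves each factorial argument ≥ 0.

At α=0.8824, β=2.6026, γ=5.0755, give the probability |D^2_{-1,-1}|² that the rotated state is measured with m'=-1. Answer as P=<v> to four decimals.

First d^2_{-1,-1}(β=2.6026), then the phase factors e^{-i(-1)α} and e^{-i(-1)γ}:
c=cos(2.6026/2)=0.266246, s=sin(2.6026/2)=0.963905; N=√[1·6·1·6]=6.000000
k: max(0,(-1)−(-1))=0 … min(2+(-1),2−(-1))=1
  k=0: (−1)^0·6.0000/(6)·0.2662^4·0.9639^0 = +0.005025
  k=1: (−1)^1·6.0000/(2)·0.2662^2·0.9639^2 = -0.197586
d^2_{-1,-1}(2.6026) = +0.005025 -0.197586 = -0.192561
|D^2_{-1,-1}|² = |d^2_{-1,-1}(β)|² = (-0.192561)² = 0.037080 (the z-rotation phases have unit modulus)

P=0.0371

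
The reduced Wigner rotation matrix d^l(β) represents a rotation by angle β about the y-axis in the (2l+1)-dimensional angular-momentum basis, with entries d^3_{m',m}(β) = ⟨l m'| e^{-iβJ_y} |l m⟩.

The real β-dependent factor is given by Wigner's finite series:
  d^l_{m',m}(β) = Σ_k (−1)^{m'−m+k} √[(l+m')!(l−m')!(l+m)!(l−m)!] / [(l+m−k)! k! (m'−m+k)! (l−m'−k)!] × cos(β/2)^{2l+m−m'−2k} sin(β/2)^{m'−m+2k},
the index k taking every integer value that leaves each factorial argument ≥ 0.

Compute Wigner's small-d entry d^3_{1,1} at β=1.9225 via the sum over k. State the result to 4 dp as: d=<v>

d^3_{1,1}(β=1.9225) via Wigner's sum:
c=cos(1.9225/2)=0.572496, s=sin(1.9225/2)=0.819908; N=√[24·2·24·2]=48.000000
k: max(0,(1)−(1))=0 … min(3+(1),3−(1))=2
  k=0: (−1)^0·48.0000/(48)·0.5725^6·0.8199^0 = +0.035207
  k=1: (−1)^1·48.0000/(6)·0.5725^4·0.8199^2 = -0.577708
  k=2: (−1)^2·48.0000/(8)·0.5725^2·0.8199^4 = +0.888701
d^3_{1,1}(1.9225) = +0.035207 -0.577708 +0.888701 = +0.346200

d=0.3462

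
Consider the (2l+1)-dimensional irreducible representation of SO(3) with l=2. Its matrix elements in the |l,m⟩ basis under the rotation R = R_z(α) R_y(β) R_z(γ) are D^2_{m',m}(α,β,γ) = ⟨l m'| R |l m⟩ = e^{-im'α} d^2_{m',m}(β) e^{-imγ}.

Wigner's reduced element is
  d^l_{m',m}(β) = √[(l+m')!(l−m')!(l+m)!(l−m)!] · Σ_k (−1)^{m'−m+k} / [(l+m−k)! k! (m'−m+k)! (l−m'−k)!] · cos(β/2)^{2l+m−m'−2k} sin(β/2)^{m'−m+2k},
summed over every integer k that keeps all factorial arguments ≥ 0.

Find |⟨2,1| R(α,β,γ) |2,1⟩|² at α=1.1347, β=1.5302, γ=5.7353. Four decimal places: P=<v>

Split into d^2_{1,1}(β=1.5302) × two z-phases.
c=cos(1.5302/2)=0.721313, s=sin(1.5302/2)=0.692609; N=√[6·1·6·1]=6.000000
k∈{0,1} keeps every argument non-negative
  k=0: (−1)^0·6.0000/(6)·0.7213^4·0.6926^0 = +0.270704
  k=1: (−1)^1·6.0000/(2)·0.7213^2·0.6926^2 = -0.748765
d^2_{1,1}(1.5302) = +0.270704 -0.748765 = -0.478060
|D^2_{1,1}|² = |d^2_{1,1}(β)|² = (-0.478060)² = 0.228542 (the z-rotation phases have unit modulus)

P=0.2285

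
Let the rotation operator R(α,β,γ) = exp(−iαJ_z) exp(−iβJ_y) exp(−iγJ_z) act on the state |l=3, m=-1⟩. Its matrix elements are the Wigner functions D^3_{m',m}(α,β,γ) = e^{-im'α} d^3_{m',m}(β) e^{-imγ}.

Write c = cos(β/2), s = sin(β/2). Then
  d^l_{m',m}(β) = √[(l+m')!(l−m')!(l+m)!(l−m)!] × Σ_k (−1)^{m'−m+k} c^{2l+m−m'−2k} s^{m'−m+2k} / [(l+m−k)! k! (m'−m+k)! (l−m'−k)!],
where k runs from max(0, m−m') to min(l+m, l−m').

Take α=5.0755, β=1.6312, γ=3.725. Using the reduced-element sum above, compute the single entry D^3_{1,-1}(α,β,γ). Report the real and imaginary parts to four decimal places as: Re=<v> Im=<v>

First d^3_{1,-1}(β=1.6312), then the phase factors e^{-i(1)α} and e^{-i(-1)γ}:
With c≡cos(β/2)=0.685432 and s≡sin(β/2)=0.728137, N=[24·2·2·24]^{1/2}=48.000000
k: max(0,(-1)−(1))=0 … min(3+(-1),3−(1))=2
  k=0: (−1)^2·48.0000/(8)·0.6854^4·0.7281^2 = +0.702157
  k=1: (−1)^3·48.0000/(6)·0.6854^2·0.7281^4 = -1.056503
  k=2: (−1)^4·48.0000/(48)·0.6854^0·0.7281^6 = +0.149032
d^3_{1,-1}(1.6312) = +0.702157 -1.056503 +0.149032 = -0.205314
D = (+0.355184+0.934796i)·(-0.205314)·(-0.834590-0.550871i) = -0.044865+0.200353i

Re=-0.0449 Im=0.2004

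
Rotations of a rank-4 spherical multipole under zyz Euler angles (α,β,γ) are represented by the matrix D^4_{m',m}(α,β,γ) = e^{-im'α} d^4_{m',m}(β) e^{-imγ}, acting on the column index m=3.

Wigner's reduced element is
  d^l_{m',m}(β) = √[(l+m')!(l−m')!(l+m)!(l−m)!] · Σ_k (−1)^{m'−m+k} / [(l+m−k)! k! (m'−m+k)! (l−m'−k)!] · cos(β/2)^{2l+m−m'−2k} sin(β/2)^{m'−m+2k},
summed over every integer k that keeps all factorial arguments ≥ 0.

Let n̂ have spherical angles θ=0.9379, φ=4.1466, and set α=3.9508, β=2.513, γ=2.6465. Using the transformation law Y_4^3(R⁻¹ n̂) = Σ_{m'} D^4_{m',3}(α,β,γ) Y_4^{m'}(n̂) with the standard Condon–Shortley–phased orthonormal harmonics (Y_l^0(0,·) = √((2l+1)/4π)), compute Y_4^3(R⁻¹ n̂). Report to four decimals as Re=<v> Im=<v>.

Re=0.0089 Im=0.0142

Need the full column D^4_{m',3} for m'=−4..4 at α=3.9508, β=2.513, γ=2.6465.
cos(β/2)=0.309147, sin(β/2)=0.951014
d^4_{-4,3}: single k=7 term ⇒ +0.615204;  D = -0.005979+0.615175i
d^4_{-3,3}: k∈[6..7] ⇒ +0.494938 -0.669107 = -0.174169;  D = +0.124879+0.121409i
d^4_{-2,3}: k∈[5..6] ⇒ +0.257998 -0.813839 = -0.555841;  D = -0.555441+0.021061i
d^4_{-1,3}: k∈[4..5] ⇒ +0.098839 -0.561207 = -0.462368;  D = +0.306159-0.346484i
d^4_{0,3}: k∈[3..4] ⇒ +0.028738 -0.271954 = -0.243216;  D = +0.020774+0.242327i
d^4_{1,3}: k∈[2..3] ⇒ +0.006267 -0.098839 = -0.092572;  D = -0.072210-0.057926i
d^4_{2,3}: k∈[1..2] ⇒ +0.000960 -0.027263 = -0.026303;  D = +0.026070-0.003492i
d^4_{3,3}: k∈[0..1] ⇒ +0.000083 -0.005527 = -0.005443;  D = -0.003200+0.004403i
d^4_{4,3}: single k=0 term ⇒ -0.000726;  D = -0.000131-0.000714i
Y_4^{m'}(θ=0.9379,φ=4.1466) and Σ D·Y over m':
  (-0.0060+0.6152i)·(-0.1194+0.1440i)  (+0.1249+0.1214i)·(+0.3850+0.0490i)  (-0.5554+0.0211i)·(-0.1340-0.2852i)  (+0.3062-0.3465i)·(+0.0667-0.1050i)  (+0.0208+0.2423i)·(-0.3397+0.0000i)  (-0.0722-0.0579i)·(-0.0667-0.1050i)  (+0.0261-0.0035i)·(-0.1340+0.2852i)  (-0.0032+0.0044i)·(-0.3850+0.0490i)  (-0.0001-0.0007i)·(-0.1194-0.1440i)
Y_4^3(R⁻¹ n̂) = +0.008856+0.014184i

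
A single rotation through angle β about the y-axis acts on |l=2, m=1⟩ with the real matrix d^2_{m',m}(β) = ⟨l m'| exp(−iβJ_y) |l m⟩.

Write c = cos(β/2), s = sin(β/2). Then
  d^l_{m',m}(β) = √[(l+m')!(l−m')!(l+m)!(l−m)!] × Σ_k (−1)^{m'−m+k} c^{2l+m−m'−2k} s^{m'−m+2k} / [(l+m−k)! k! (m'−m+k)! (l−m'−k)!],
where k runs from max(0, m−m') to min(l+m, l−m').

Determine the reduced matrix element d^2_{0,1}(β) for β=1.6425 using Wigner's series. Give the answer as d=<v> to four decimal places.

d=-0.0875

d^2_{0,1}(β=1.6425) via Wigner's sum:
With c≡cos(β/2)=0.681307 and s≡sin(β/2)=0.731998, N=[2·2·6·1]^{1/2}=4.898979
The bounds max(0,m−m')=1 and min(l+m,l−m')=2 give 2 terms
  k=1: (−1)^0·4.8990/(2)·0.6813^3·0.7320^1 = +0.567040
  k=2: (−1)^1·4.8990/(2)·0.6813^1·0.7320^3 = -0.654558
d^2_{0,1}(1.6425) = +0.567040 -0.654558 = -0.087518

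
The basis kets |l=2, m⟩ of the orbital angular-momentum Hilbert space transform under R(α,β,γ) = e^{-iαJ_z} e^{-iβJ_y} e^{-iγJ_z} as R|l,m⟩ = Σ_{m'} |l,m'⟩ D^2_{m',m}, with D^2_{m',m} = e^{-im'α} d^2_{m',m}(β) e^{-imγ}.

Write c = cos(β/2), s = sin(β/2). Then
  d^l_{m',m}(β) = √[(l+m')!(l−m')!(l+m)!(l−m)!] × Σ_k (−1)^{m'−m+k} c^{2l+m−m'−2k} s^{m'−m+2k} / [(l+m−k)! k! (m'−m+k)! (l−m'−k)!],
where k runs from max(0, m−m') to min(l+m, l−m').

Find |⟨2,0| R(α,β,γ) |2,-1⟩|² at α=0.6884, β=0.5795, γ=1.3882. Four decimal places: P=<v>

D^2_{0,-1}(0.6884,0.5795,1.3882) = e^{-i·0·0.6884}·d^2_{0,-1}(0.5795)·e^{-i·-1·1.3882}. Compute d first:
c=cos(0.5795/2)=0.958315, s=sin(0.5795/2)=0.285713; N=√[2·2·1·6]=4.898979
k: max(0,(-1)−(0))=0 … min(2+(-1),2−(0))=1
  k=0: (−1)^1·4.8990/(2)·0.9583^3·0.2857^1 = -0.615929
  k=1: (−1)^2·4.8990/(2)·0.9583^1·0.2857^3 = +0.054749
d^2_{0,-1}(0.5795) = -0.615929 +0.054749 = -0.561180
|D^2_{0,-1}|² = |d^2_{0,-1}(β)|² = (-0.561180)² = 0.314923 (the z-rotation phases have unit modulus)

P=0.3149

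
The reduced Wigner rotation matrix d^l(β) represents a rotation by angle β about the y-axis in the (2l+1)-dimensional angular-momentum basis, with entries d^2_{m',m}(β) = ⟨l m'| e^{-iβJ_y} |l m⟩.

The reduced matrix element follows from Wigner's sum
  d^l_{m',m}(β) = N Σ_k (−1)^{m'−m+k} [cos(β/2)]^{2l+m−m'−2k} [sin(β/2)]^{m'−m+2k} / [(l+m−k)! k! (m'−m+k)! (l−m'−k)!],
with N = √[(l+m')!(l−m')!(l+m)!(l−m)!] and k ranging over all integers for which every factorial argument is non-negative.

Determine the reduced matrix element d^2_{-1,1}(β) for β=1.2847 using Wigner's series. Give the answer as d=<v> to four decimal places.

d=0.5615

d^2_{-1,1}(β=1.2847) via Wigner's sum:
c=cos(1.2847/2)=0.800690, s=sin(1.2847/2)=0.599079; N=√[1·6·6·1]=6.000000
The bounds max(0,m−m')=2 and min(l+m,l−m')=3 give 2 terms
  k=2: (−1)^0·6.0000/(2)·0.8007^2·0.5991^2 = +0.690268
  k=3: (−1)^1·6.0000/(6)·0.8007^0·0.5991^4 = -0.128806
d^2_{-1,1}(1.2847) = +0.690268 -0.128806 = +0.561463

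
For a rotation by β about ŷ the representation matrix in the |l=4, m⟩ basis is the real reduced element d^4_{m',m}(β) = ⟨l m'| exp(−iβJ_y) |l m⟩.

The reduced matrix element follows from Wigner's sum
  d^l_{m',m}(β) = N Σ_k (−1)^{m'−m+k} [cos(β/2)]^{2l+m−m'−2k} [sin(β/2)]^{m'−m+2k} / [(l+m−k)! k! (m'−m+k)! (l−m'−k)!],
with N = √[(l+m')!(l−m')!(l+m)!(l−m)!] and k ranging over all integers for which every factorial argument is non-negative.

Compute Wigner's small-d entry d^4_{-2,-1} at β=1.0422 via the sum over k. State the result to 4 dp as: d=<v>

d^4_{-2,-1}(β=1.0422) via Wigner's sum:
Half-angle: c=0.867272, s=0.497834. N=√(2·720·6·120)=1018.233765
k: max(0,(-1)−(-2))=1 … min(4+(-1),4−(-2))=3
  k=1: (−1)^0·1018.2338/(240)·0.8673^7·0.4978^1 = +0.779487
  k=2: (−1)^1·1018.2338/(48)·0.8673^5·0.4978^3 = -1.284216
  k=3: (−1)^2·1018.2338/(72)·0.8673^3·0.4978^5 = +0.282102
d^4_{-2,-1}(1.0422) = +0.779487 -1.284216 +0.282102 = -0.222627

d=-0.2226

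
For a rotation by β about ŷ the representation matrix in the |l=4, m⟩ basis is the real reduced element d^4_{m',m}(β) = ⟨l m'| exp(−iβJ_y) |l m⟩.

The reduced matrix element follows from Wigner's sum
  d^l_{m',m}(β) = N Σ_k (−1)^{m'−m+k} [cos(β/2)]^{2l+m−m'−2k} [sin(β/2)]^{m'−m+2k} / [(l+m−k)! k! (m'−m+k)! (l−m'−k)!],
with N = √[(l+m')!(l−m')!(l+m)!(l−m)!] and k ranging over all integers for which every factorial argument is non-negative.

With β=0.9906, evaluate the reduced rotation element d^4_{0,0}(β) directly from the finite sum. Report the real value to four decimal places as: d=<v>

d^4_{0,0}(β=0.9906) via Wigner's sum:
c=cos(0.9906/2)=0.879826, s=sin(0.9906/2)=0.475296; N=√[24·24·24·24]=576.000000
Admissible k: 0..4 (factorial args all ≥0)
  k=0: (−1)^0·576.0000/(576)·0.8798^8·0.4753^0 = +0.359067
  k=1: (−1)^1·576.0000/(36)·0.8798^6·0.4753^2 = -1.676598
  k=2: (−1)^2·576.0000/(16)·0.8798^4·0.4753^4 = +1.100893
  k=3: (−1)^3·576.0000/(36)·0.8798^2·0.4753^6 = -0.142790
  k=4: (−1)^4·576.0000/(576)·0.8798^0·0.4753^8 = +0.002604
d^4_{0,0}(0.9906) = +0.359067 -1.676598 +1.100893 -0.142790 +0.002604 = -0.356823

d=-0.3568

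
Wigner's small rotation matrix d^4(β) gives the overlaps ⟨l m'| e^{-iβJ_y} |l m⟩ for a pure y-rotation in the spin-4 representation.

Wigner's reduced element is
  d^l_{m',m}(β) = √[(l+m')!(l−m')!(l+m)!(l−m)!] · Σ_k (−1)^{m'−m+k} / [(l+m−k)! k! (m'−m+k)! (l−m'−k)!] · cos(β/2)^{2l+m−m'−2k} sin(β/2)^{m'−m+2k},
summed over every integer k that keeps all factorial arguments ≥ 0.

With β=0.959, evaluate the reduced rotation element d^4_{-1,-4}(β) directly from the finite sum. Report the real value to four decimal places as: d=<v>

d^4_{-1,-4}(β=0.959) via Wigner's sum:
With c≡cos(β/2)=0.887226 and s≡sin(β/2)=0.461336, N=[6·120·1·40320]^{1/2}=5387.986637
k∈{0} keeps every argument non-negative
  k=0: (−1)^3·5387.9866/(720)·0.8872^5·0.4613^3 = -0.403939
d^4_{-1,-4}(0.959) = -0.403939

d=-0.4039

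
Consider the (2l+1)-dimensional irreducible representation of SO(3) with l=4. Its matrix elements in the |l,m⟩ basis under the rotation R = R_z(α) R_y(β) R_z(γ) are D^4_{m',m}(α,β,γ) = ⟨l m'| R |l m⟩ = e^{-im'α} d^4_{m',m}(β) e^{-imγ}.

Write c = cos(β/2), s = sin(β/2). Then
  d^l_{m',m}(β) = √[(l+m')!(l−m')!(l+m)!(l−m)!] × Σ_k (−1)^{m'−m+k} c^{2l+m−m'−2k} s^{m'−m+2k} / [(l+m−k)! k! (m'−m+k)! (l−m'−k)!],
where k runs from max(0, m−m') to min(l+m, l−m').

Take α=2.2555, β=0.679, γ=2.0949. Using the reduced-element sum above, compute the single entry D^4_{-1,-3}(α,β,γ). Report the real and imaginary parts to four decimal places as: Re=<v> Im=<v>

Re=-0.3105 Im=0.3791

First d^4_{-1,-3}(β=0.679), then the phase factors e^{-i(-1)α} and e^{-i(-3)γ}:
c=cos(0.679/2)=0.942921, s=sin(0.679/2)=0.333016; N=√[6·120·1·5040]=1904.940944
The bounds max(0,m−m')=0 and min(l+m,l−m')=1 give 2 terms
  k=0: (−1)^2·1904.9409/(240)·0.9429^6·0.3330^2 = +0.618660
  k=1: (−1)^3·1904.9409/(144)·0.9429^4·0.3330^4 = -0.128611
d^4_{-1,-3}(0.679) = +0.618660 -0.128611 = +0.490049
Phases: e^{-i·(-1)·2.2555}=-0.632444+0.774606i, e^{-i·(-3)·2.0949}=+0.999999+0.001515i ⇒ D=-0.310503+0.379125i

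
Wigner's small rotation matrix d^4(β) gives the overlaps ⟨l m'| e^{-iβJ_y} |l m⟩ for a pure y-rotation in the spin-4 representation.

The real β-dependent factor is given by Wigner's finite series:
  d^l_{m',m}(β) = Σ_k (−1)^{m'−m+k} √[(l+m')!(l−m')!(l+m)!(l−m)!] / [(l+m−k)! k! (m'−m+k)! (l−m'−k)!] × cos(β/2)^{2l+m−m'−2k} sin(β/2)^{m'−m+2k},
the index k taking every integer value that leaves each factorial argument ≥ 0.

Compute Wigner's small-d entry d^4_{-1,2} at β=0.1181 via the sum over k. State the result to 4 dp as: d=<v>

d^4_{-1,2}(β=0.1181) via Wigner's sum:
With c≡cos(β/2)=0.998257 and s≡sin(β/2)=0.059016, N=[6·120·720·2]^{1/2}=1018.233765
The bounds max(0,m−m')=3 and min(l+m,l−m')=5 give 3 terms
  k=3: (−1)^0·1018.2338/(72)·0.9983^5·0.0590^3 = +0.002882
  k=4: (−1)^1·1018.2338/(48)·0.9983^3·0.0590^5 = -0.000015
  k=5: (−1)^2·1018.2338/(240)·0.9983^1·0.0590^7 = +0.000000
d^4_{-1,2}(0.1181) = +0.002882 -0.000015 +0.000000 = +0.002866

d=0.0029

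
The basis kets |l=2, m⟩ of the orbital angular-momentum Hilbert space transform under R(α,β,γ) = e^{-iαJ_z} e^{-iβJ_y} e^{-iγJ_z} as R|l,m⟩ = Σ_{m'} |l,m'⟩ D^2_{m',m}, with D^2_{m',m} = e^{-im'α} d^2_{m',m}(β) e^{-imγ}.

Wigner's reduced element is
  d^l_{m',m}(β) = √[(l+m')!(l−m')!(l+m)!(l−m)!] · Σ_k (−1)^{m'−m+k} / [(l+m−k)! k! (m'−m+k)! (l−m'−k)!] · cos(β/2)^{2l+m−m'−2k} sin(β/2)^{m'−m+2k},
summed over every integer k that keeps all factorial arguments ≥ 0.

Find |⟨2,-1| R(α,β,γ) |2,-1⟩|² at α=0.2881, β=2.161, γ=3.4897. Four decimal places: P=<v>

P=0.2195

D^2_{-1,-1}(0.2881,2.161,3.4897) = e^{-i·-1·0.2881}·d^2_{-1,-1}(2.161)·e^{-i·-1·3.4897}. Compute d first:
Half-angle: c=0.470887, s=0.882193. N=√(1·6·1·6)=6.000000
k: max(0,(-1)−(-1))=0 … min(2+(-1),2−(-1))=1
  k=0: (−1)^0·6.0000/(6)·0.4709^4·0.8822^0 = +0.049166
  k=1: (−1)^1·6.0000/(2)·0.4709^2·0.8822^2 = -0.517706
d^2_{-1,-1}(2.161) = +0.049166 -0.517706 = -0.468539
|D^2_{-1,-1}|² = |d^2_{-1,-1}(β)|² = (-0.468539)² = 0.219529 (the z-rotation phases have unit modulus)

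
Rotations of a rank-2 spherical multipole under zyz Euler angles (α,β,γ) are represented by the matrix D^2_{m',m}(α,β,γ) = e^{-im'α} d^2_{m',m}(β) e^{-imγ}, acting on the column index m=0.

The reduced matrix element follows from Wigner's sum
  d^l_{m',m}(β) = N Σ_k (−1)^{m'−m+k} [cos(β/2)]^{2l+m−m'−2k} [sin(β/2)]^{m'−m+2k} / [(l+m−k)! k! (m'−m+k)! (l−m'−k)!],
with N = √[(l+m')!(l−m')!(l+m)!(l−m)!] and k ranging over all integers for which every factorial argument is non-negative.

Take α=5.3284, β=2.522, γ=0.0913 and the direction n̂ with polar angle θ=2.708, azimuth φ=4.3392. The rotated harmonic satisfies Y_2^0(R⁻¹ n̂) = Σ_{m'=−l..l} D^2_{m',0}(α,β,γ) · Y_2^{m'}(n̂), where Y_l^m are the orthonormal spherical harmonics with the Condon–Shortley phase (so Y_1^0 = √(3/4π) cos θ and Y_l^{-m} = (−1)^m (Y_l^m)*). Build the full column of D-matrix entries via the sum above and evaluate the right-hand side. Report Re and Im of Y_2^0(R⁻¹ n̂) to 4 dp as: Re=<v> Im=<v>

Re=0.4054 Im=0.0000

Need the full column D^2_{m',0} for m'=−2..2 at α=5.3284, β=2.522, γ=0.0913.
cos(β/2)=0.304865, sin(β/2)=0.952396
d^2_{-2,0}: single k=2 term ⇒ +0.206502;  D = -0.068627-0.194765i
d^2_{-1,0}: k∈[1..2] ⇒ +0.066102 -0.645112 = -0.579010;  D = -0.334543+0.472582i
d^2_{0,0}: k∈[0..2] ⇒ +0.008638 -0.337217 +0.822753 = +0.494175;  D = +0.494175+0.000000i
d^2_{1,0}: k∈[0..1] ⇒ -0.066102 +0.645112 = +0.579010;  D = +0.334543+0.472582i
d^2_{2,0}: single k=0 term ⇒ +0.206502;  D = -0.068627+0.194765i
Y_2^{m'}(θ=2.708,φ=4.3392) and Σ D·Y over m':
  (-0.0686-0.1948i)·(-0.0501-0.0463i)  (-0.3345+0.4726i)·(+0.1074-0.2743i)  (+0.4942+0.0000i)·(+0.4638+0.0000i)  (+0.3345+0.4726i)·(-0.1074-0.2743i)  (-0.0686+0.1948i)·(-0.0501+0.0463i)
Y_2^0(R⁻¹ n̂) = +0.405397+0.000000i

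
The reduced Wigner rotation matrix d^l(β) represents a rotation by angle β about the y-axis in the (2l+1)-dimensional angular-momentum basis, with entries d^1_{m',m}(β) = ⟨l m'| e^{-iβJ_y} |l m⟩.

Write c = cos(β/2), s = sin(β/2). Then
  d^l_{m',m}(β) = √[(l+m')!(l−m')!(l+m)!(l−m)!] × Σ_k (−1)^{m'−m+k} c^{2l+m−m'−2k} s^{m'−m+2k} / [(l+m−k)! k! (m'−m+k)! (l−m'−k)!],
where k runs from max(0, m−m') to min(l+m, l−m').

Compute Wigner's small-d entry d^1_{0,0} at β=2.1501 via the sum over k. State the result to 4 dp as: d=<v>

d^1_{0,0}(β=2.1501) via Wigner's sum:
With c≡cos(β/2)=0.475688 and s≡sin(β/2)=0.879614, N=[1·1·1·1]^{1/2}=1.000000
k∈{0,1} keeps every argument non-negative
  k=0: (−1)^0·1.0000/(1)·0.4757^2·0.8796^0 = +0.226279
  k=1: (−1)^1·1.0000/(1)·0.4757^0·0.8796^2 = -0.773721
d^1_{0,0}(2.1501) = +0.226279 -0.773721 = -0.547441

d=-0.5474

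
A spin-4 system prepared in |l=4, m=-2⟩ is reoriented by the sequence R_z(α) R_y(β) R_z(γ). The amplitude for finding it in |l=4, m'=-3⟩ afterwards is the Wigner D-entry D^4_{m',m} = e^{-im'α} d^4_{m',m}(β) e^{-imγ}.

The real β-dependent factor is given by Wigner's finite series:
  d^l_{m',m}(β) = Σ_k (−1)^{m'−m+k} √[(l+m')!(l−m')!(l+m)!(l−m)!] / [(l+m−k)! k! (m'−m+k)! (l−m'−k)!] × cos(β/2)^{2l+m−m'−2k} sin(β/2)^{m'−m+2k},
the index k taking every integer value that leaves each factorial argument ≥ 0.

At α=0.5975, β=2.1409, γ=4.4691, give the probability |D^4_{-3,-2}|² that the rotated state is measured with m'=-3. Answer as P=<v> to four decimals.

P=0.0301

First d^4_{-3,-2}(β=2.1409), then the phase factors e^{-i(-3)α} and e^{-i(-2)γ}:
With c≡cos(β/2)=0.479729 and s≡sin(β/2)=0.877416, N=[1·5040·2·720]^{1/2}=2693.993318
The bounds max(0,m−m')=1 and min(l+m,l−m')=2 give 2 terms
  k=1: (−1)^0·2693.9933/(720)·0.4797^7·0.8774^1 = +0.019197
  k=2: (−1)^1·2693.9933/(240)·0.4797^5·0.8774^3 = -0.192657
d^4_{-3,-2}(2.1409) = +0.019197 -0.192657 = -0.173459
|D^4_{-3,-2}|² = |d^4_{-3,-2}(β)|² = (-0.173459)² = 0.030088 (the z-rotation phases have unit modulus)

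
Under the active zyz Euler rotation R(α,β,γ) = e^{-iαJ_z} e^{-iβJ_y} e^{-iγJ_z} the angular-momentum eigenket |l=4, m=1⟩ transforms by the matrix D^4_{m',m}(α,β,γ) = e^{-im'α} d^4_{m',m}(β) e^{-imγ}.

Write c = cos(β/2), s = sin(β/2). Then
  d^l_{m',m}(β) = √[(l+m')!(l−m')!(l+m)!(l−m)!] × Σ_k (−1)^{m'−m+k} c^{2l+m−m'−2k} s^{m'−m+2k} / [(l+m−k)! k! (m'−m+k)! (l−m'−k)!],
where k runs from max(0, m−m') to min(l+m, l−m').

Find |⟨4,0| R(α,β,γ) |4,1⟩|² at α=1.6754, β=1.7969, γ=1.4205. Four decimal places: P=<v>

First d^4_{0,1}(β=1.7969), then the phase factors e^{-i(0)α} and e^{-i(1)γ}:
c=cos(1.7969/2)=0.622823, s=sin(1.7969/2)=0.782362; N=√[24·24·120·6]=643.987578
k∈{1,2,3,4} keeps every argument non-negative
  k=1: (−1)^0·643.9876/(144)·0.6228^7·0.7824^1 = +0.127197
  k=2: (−1)^1·643.9876/(24)·0.6228^5·0.7824^3 = -1.204245
  k=3: (−1)^2·643.9876/(24)·0.6228^3·0.7824^5 = +1.900207
  k=4: (−1)^3·643.9876/(144)·0.6228^1·0.7824^7 = -0.499731
d^4_{0,1}(1.7969) = +0.127197 -1.204245 +1.900207 -0.499731 = +0.323429
|D^4_{0,1}|² = |d^4_{0,1}(β)|² = (+0.323429)² = 0.104606 (the z-rotation phases have unit modulus)

P=0.1046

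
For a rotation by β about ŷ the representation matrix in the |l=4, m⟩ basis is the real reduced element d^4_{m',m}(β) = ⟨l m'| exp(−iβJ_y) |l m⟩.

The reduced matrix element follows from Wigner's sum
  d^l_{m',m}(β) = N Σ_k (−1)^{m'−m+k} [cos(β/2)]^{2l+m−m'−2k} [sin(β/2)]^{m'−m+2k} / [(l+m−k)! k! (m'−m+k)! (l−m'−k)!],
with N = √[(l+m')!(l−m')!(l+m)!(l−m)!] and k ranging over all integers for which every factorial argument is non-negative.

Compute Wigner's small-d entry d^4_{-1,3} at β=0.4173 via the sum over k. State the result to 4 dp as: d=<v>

d=0.0217

d^4_{-1,3}(β=0.4173) via Wigner's sum:
c=cos(0.4173/2)=0.978311, s=sin(0.4173/2)=0.207139; N=√[6·120·5040·1]=1904.940944
k: max(0,(3)−(-1))=4 … min(4+(3),4−(-1))=5
  k=4: (−1)^0·1904.9409/(144)·0.9783^4·0.2071^4 = +0.022309
  k=5: (−1)^1·1904.9409/(240)·0.9783^2·0.2071^6 = -0.000600
d^4_{-1,3}(0.4173) = +0.022309 -0.000600 = +0.021709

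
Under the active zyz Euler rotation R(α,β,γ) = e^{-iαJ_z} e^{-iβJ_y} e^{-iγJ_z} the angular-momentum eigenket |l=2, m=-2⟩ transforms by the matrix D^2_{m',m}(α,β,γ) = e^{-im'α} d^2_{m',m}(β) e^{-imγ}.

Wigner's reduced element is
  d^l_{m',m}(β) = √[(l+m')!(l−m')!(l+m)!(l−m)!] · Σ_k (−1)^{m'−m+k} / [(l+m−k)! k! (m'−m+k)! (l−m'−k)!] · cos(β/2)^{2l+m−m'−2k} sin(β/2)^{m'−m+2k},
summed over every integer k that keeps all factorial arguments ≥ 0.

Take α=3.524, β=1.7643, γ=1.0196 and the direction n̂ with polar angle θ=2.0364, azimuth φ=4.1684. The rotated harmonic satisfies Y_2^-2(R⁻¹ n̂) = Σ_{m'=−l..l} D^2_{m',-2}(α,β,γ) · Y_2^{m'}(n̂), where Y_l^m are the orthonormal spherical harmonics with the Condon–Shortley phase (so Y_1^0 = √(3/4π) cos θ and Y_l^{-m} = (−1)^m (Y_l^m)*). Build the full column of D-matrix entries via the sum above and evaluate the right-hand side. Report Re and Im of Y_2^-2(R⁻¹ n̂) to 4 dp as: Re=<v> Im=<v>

Re=0.1464 Im=-0.0109

Need the full column D^2_{m',-2} for m'=−2..2 at α=3.524, β=1.7643, γ=1.0196.
cos(β/2)=0.635493, sin(β/2)=0.772107
d^2_{-2,-2}: single k=0 term ⇒ +0.163095;  D = -0.153890+0.054018i
d^2_{-1,-2}: single k=0 term ⇒ -0.396314;  D = -0.297955+0.261319i
d^2_{0,-2}: single k=0 term ⇒ +0.589728;  D = -0.266240+0.526208i
d^2_{1,-2}: single k=0 term ⇒ -0.585023;  D = -0.050248+0.582861i
d^2_{2,-2}: single k=0 term ⇒ +0.355394;  D = +0.103807+0.339895i
Y_2^{m'}(θ=2.0364,φ=4.1684) and Σ D·Y over m':
  (-0.1539+0.0540i)·(-0.1432-0.2732i)  (-0.2980+0.2613i)·(+0.1604-0.2652i)  (-0.2662+0.5262i)·(-0.1247+0.0000i)  (-0.0502+0.5829i)·(-0.1604-0.2652i)  (+0.1038+0.3399i)·(-0.1432+0.2732i)
Y_2^-2(R⁻¹ n̂) = +0.146407-0.010854i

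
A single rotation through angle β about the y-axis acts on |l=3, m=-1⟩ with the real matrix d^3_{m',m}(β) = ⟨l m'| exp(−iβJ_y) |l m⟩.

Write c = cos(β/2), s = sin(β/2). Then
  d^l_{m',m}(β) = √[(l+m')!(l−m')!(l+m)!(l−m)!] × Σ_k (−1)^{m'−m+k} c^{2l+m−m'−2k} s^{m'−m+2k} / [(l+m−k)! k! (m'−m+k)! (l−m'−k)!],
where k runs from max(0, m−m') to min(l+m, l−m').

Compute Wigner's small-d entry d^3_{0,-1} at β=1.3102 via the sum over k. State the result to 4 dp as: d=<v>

d=0.2795

d^3_{0,-1}(β=1.3102) via Wigner's sum:
With c≡cos(β/2)=0.792987 and s≡sin(β/2)=0.609239, N=[6·6·2·24]^{1/2}=41.569219
k∈{0,1,2} keeps every argument non-negative
  k=0: (−1)^1·41.5692/(12)·0.7930^5·0.6092^1 = -0.661772
  k=1: (−1)^2·41.5692/(4)·0.7930^3·0.6092^3 = +1.171851
  k=2: (−1)^3·41.5692/(12)·0.7930^1·0.6092^5 = -0.230565
d^3_{0,-1}(1.3102) = -0.661772 +1.171851 -0.230565 = +0.279513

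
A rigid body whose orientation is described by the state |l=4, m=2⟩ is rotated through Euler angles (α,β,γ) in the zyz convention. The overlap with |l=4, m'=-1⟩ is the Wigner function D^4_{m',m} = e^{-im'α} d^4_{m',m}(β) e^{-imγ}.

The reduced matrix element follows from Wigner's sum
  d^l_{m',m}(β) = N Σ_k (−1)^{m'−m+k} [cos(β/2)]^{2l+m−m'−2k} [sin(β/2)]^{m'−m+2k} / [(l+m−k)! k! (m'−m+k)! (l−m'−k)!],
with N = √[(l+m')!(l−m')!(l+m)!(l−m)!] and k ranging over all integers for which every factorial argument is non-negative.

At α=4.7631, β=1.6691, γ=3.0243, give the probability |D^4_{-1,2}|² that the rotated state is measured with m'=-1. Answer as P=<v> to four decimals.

P=0.0899

D^4_{-1,2}(4.7631,1.6691,3.0243) = e^{-i·-1·4.7631}·d^4_{-1,2}(1.6691)·e^{-i·2·3.0243}. Compute d first:
c=cos(1.6691/2)=0.671511, s=sin(1.6691/2)=0.740994; N=√[6·120·720·2]=1018.233765
k: max(0,(2)−(-1))=3 … min(4+(2),4−(-1))=5
  k=3: (−1)^0·1018.2338/(72)·0.6715^5·0.7410^3 = +0.785645
  k=4: (−1)^1·1018.2338/(48)·0.6715^3·0.7410^5 = -1.434963
  k=5: (−1)^2·1018.2338/(240)·0.6715^1·0.7410^7 = +0.349457
d^4_{-1,2}(1.6691) = +0.785645 -1.434963 +0.349457 = -0.299861
|D^4_{-1,2}|² = |d^4_{-1,2}(β)|² = (-0.299861)² = 0.089917 (the z-rotation phases have unit modulus)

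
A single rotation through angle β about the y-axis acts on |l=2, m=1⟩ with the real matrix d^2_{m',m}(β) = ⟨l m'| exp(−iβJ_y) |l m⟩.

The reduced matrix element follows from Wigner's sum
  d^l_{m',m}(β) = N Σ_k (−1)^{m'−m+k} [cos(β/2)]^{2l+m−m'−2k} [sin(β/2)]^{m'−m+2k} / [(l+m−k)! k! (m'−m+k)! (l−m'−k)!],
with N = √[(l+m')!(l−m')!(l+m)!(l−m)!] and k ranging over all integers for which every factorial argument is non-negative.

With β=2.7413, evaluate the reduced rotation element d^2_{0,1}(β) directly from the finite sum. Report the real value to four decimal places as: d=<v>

d^2_{0,1}(β=2.7413) via Wigner's sum:
Half-angle: c=0.198813, s=0.980037. N=√(2·2·6·1)=4.898979
The bounds max(0,m−m')=1 and min(l+m,l−m')=2 give 2 terms
  k=1: (−1)^0·4.8990/(2)·0.1988^3·0.9800^1 = +0.018865
  k=2: (−1)^1·4.8990/(2)·0.1988^1·0.9800^3 = -0.458403
d^2_{0,1}(2.7413) = +0.018865 -0.458403 = -0.439539

d=-0.4395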